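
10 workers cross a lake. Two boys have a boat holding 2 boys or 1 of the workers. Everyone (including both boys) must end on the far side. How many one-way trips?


Per crossing of one of the workers: boys→, one←, one of the workers→, one← = 4 trips
10 × 4 = 40, + 1 final boys→ = 41
Minimum trips = 41

41


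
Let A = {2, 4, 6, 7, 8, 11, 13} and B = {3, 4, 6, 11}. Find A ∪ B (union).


A = {2, 4, 6, 7, 8, 11, 13}
B = {3, 4, 6, 11}
Operation: union
All elements combined: 2, 3, 4, 6, 7, 8, 11, 13

{2, 3, 4, 6, 7, 8, 11, 13}


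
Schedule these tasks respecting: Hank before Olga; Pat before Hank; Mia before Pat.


Constraints: Hank before Olga; Pat before Hank; Mia before Pat
Method: repeatedly schedule the remaining task that has no remaining task required before it.
  Step 1: remaining {Pat, Hank, Mia, Olga}; every task except Mia still has a predecessor pending → schedule Mia.
  Step 2: remaining {Pat, Hank, Olga}; every task except Pat still has a predecessor pending → schedule Pat.
  Step 3: remaining {Hank, Olga}; every task except Hank still has a predecessor pending → schedule Hank.
  Step 4: only Olga remains → schedule Olga.
Resulting order:

Mia → Pat → Hank → Olga


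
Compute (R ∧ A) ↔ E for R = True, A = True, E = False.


R = True, A = True, E = False
Step 1: R ∧ A = True AND True = True
Step 2: (True) ↔ E: true when both sides have same truth value.
Result: True ↔ False = False

False


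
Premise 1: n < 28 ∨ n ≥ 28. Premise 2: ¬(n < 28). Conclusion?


Disjunctive syllogism: P ∨ Q, ¬P ⊢ Q
Disjunction: n < 28 ∨ n ≥ 28
We know it is not the case that n < 28.
By disjunctive syllogism, the other disjunct must be true.

n ≥ 28


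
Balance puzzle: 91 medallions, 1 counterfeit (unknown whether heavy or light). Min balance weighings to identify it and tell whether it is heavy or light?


Let n = 91. 182 possibilities (n medallions × lighter/heavier); each weighing has 3 outcomes.
Bound for k weighings: say the first weighing puts j medallions on each pan. If it tips, the 2j weighed medallions remain suspects (each with a known direction) and k-1 weighings give 3^(k-1) outcomes; 3^(k-1) is odd, so 2j ≤ 3^(k-1) - 1. If it balances, the n - 2j unweighed medallions remain with direction unknown: 2(n - 2j) ≤ 3^(k-1) - 1 by the same parity argument. Adding, n ≤ (3^(k-1) - 1) + (3^(k-1) - 1)/2 = (3^k - 3)/2, and the classical three-group strategy achieves this (3 medallions in 2 weighings, 12 in 3, 39 in 4, 120 in 5).
So we need the smallest k with (3^k - 3)/2 ≥ 91.
k = 4: (3^4 - 3)/2 = 39 < 91 ✗
k = 5: (3^5 - 3)/2 = 120 ≥ 91 ✓

5


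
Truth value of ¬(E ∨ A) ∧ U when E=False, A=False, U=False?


E = False, A = False, U = False
Expression: ¬(E ∨ A) ∧ U
Step 1: E ∨ A = False OR False = False
Step 2: ¬(E ∨ A) = NOT False = True
Step 3: (True) ∧ U = True AND False = False

False


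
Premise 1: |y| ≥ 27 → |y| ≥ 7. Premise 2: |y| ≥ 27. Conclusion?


Modus ponens: P → Q, P ⊢ Q
P: |y| ≥ 27
Q: |y| ≥ 7
We have P → Q and P is true.
By modus ponens, Q must be true.

|y| ≥ 7


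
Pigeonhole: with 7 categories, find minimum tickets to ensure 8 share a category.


Pigeonhole: to guarantee k in one of n categories, need (k-1)×n + 1.
k = 8, n = 7
Minimum = (8-1) × 7 + 1 = 7 × 7 + 1

50


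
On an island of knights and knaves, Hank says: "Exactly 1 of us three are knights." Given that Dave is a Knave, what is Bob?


Hank claims exactly 1 knights among Hank, Dave, Bob.
Given: Dave is a Knave.

Case 1: Hank is a Knight (tells truth)
  Then exactly 1 of the three are knights.
  Counting Hank, Dave: 1 knight(s) so far. Need 0 more → Bob = Knave.
Case 2: Hank is a Knave (lies)
  Then the count is NOT 1.
  If Bob = Knight, count = 1 = 1 → claim would be true, contradicts lie.
  If Bob = Knave, count = 0 ≠ 1 → lie confirmed ✓

Bob is a Knave.

Knave


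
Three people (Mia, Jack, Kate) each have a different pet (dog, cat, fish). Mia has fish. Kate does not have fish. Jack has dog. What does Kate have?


From clues:
  Jack → dog
  Mia → fish
By elimination, Kate gets the remaining.

cat


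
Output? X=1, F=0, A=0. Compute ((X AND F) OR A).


X AND F = 1&0 = 0
0 OR 0 = 0

0


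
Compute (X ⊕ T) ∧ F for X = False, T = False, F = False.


X = False, T = False, F = False
Step 1: X ⊕ T = False XOR False = False
Step 2: False ∧ F = False AND False = False
XOR true when exactly one of X,T is true; then AND with F.

False


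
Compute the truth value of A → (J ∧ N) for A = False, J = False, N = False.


A = False, J = False, N = False
Step 1: J ∧ N = False AND False = False
Step 2: A → (False): false only when A=True and consequent=False.
Result: True

True


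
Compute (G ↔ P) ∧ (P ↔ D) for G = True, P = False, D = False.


G = True, P = False, D = False
Step 1: G ↔ P is true when G and P have the same value. Result: False
Step 2: P ↔ D is true when P and D have the same value. Result: True
Step 3: False ∧ True = False

False


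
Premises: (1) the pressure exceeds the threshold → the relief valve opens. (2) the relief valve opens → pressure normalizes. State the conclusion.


Hypothetical syllogism: P → Q, Q → R ⊢ P → R
Premise 1: the pressure exceeds the threshold → the relief valve opens
Premise 2: the relief valve opens → pressure normalizes
Chain the implications: the middle term (the relief valve opens) links the two.
Conclusion: If the pressure exceeds the threshold, then pressure normalizes.

If the pressure exceeds the threshold, then pressure normalizes.


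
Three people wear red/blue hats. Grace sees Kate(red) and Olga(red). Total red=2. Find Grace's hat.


Total red = 2, seen red = 2
Own red = 2 - 2 = 0
Grace's hat is blue.

blue


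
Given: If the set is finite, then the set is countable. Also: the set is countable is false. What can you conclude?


Modus tollens: P → Q, ¬Q ⊢ ¬P
P: the set is finite
Q: the set is countable
We have P → Q and Q is false.
By modus tollens, P must be false.

It is not the case that the set is finite


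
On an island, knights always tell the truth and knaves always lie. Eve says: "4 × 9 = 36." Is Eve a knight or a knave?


Statement: "4 × 9 = 36."
Actual: 4 × 9 = 36
Claimed: 36
Statement is TRUE → Eve tells the truth → Knight

Knight


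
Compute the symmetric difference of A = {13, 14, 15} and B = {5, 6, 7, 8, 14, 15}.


A = {13, 14, 15}
B = {5, 6, 7, 8, 14, 15}
Operation: symmetric difference
In A only: [13], in B only: [5, 6, 7, 8]

{5, 6, 7, 8, 13}


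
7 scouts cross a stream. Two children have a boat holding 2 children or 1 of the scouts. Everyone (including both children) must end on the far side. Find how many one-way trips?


Per crossing of one of the scouts: children→, one←, one of the scouts→, one← = 4 trips
7 × 4 = 28, + 1 final children→ = 29
Minimum trips = 29

29


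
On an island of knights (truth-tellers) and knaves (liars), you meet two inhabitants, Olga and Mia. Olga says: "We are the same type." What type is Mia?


Olga says: "We are the same type."
Case 1: Olga is a Knight (truth-teller)
  Statement is true → they ARE the same → Mia is also a Knight
Case 2: Olga is a Knave (liar)
  Statement is false → they are NOT the same → Mia is a Knight
In both cases, Mia is a Knight.

Knight


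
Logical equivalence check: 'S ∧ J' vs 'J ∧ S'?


Expression 1: S ∧ J
Expression 2: J ∧ S
Truth table (S J | Expr1 Expr2):
  T T |   T     T
  T F |   F     F
  F T |   F     F
  F F |   F     F
All 4 rows agree, so the expressions are logically equivalent.

Yes


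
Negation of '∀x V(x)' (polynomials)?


Original: ∀x V(x)
Rule: ¬∀→∃, ¬∃→∀, negate predicate.
Negation: ∃x ¬V(x)

∃x ¬V(x)


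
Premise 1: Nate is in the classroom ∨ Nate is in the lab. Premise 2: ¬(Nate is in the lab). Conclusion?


Disjunctive syllogism: P ∨ Q, ¬P ⊢ Q
Disjunction: Nate is in the classroom ∨ Nate is in the lab
We know it is not the case that Nate is in the lab.
By disjunctive syllogism, the other disjunct must be true.

Nate is in the classroom


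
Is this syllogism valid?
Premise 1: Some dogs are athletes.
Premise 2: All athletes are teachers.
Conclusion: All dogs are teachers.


Premise 1: Some dogs are athletes.
Premise 2: All athletes are teachers.
Conclusion: All dogs are teachers.
Fallacy: illicit minor. The minor term (dogs) is distributed in the conclusion ('All dogs ...') but undistributed in its premise ('Some dogs are athletes' doesn't cover all dogs).
Only 'Some dogs are teachers' follows, not 'All'.

Invalid


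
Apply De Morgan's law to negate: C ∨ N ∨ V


De Morgan's law: ¬(P ∨ Q ∨ R) ≡ ¬P ∧ ¬Q ∧ ¬R
¬(C ∨ N ∨ V) = ¬C ∧ ¬N ∧ ¬V

¬C ∧ ¬N ∧ ¬V


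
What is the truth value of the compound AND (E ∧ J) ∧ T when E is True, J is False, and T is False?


E = True, J = False, T = False
Step 1: E ∧ J = True AND False = False
Step 2: False ∧ T = False AND False = False
AND is true only when ALL operands are true.

False


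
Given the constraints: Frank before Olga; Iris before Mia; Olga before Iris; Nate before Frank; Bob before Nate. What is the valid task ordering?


Constraints: Frank before Olga; Iris before Mia; Olga before Iris; Nate before Frank; Bob before Nate
Method: repeatedly schedule the remaining task that has no remaining task required before it.
  Step 1: remaining {Olga, Nate, Bob, Iris, Frank, Mia}; every task except Bob still has a predecessor pending → schedule Bob.
  Step 2: remaining {Olga, Nate, Iris, Frank, Mia}; every task except Nate still has a predecessor pending → schedule Nate.
  Step 3: remaining {Olga, Iris, Frank, Mia}; every task except Frank still has a predecessor pending → schedule Frank.
  Step 4: remaining {Olga, Iris, Mia}; every task except Olga still has a predecessor pending → schedule Olga.
  Step 5: remaining {Iris, Mia}; every task except Iris still has a predecessor pending → schedule Iris.
  Step 6: only Mia remains → schedule Mia.
Resulting order:

Bob → Nate → Frank → Olga → Iris → Mia


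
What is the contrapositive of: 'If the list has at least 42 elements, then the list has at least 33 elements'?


Original: If the list has at least 42 elements, then the list has at least 33 elements
Contrapositive: If ¬Q, then ¬P
Negate Q: not (the list has at least 33 elements)
Negate P: not (the list has at least 42 elements)

If not (the list has at least 33 elements), then not (the list has at least 42 elements).


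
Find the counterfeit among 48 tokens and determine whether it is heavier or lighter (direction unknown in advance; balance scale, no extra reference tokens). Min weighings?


Let n = 48. 96 possibilities (n tokens × lighter/heavier); each weighing has 3 outcomes.
Bound for k weighings: say the first weighing puts j tokens on each pan. If it tips, the 2j weighed tokens remain suspects (each with a known direction) and k-1 weighings give 3^(k-1) outcomes; 3^(k-1) is odd, so 2j ≤ 3^(k-1) - 1. If it balances, the n - 2j unweighed tokens remain with direction unknown: 2(n - 2j) ≤ 3^(k-1) - 1 by the same parity argument. Adding, n ≤ (3^(k-1) - 1) + (3^(k-1) - 1)/2 = (3^k - 3)/2, and the classical three-group strategy achieves this (3 tokens in 2 weighings, 12 in 3, 39 in 4, 120 in 5).
So we need the smallest k with (3^k - 3)/2 ≥ 48.
k = 4: (3^4 - 3)/2 = 39 < 48 ✗
k = 5: (3^5 - 3)/2 = 120 ≥ 48 ✓

5


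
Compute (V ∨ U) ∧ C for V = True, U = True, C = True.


V = True, U = True, C = True
Step 1: V ∨ U = True OR True = True
Step 2: True ∧ C = True AND True = True
OR is true when at least one operand is true; AND requires both.

True


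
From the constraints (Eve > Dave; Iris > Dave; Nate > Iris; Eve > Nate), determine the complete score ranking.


Constraints: Eve > Dave; Iris > Dave; Nate > Iris; Eve > Nate
Method: at each step, the next-highest is the one remaining person who never appears on the smaller side of a constraint between remaining people.
  Step 1: remaining {Dave, Iris, Nate, Eve}; on the smaller side: {Dave, Iris, Nate} → Eve is next (Eve > Dave; Eve > Nate).
  Step 2: remaining {Dave, Iris, Nate}; on the smaller side: {Dave, Iris} → Nate is next (Nate > Iris).
  Step 3: remaining {Dave, Iris}; on the smaller side: {Dave} → Iris is next (Iris > Dave).
  Step 4: only Dave remains → lowest.
Final ranking (highest to lowest):

Eve > Nate > Iris > Dave


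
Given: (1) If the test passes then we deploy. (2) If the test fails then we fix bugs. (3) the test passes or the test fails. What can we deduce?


Constructive dilemma: (P → Q) ∧ (R → S), P ∨ R ⊢ Q ∨ S
Premise 1: the test passes → we deploy
Premise 2: the test fails → we fix bugs
Premise 3: the test passes ∨ the test fails
Case 1: Assuming the test passes, then by Premise 1, we deploy.
Case 2: Assuming the test fails, then by Premise 2, we fix bugs.
Since one of the test passes or the test fails must hold, we get we deploy or we fix bugs.

We deploy or we fix bugs.


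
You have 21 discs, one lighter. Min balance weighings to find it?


Each weighing has 3 outcomes (left heavy / balance / right heavy), so k weighings distinguish at most 3^k cases; splitting into three near-equal groups achieves this.
Need 3^k ≥ 21: 3^2 = 9 < 21 ≤ 3^3 = 27
k = ⌈log₃(21)⌉ = 3

3


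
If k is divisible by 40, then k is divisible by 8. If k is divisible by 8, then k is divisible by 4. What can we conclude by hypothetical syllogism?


Hypothetical syllogism: P → Q, Q → R ⊢ P → R
Premise 1: k is divisible by 40 → k is divisible by 8
Premise 2: k is divisible by 8 → k is divisible by 4
Chain the implications: the middle term (k is divisible by 8) links the two.
Conclusion: If k is divisible by 40, then k is divisible by 4.

If k is divisible by 40, then k is divisible by 4.


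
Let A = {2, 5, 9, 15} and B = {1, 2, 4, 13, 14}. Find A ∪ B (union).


A = {2, 5, 9, 15}
B = {1, 2, 4, 13, 14}
Operation: union
All elements combined: 1, 2, 4, 5, 9, 13, 14, 15

{1, 2, 4, 5, 9, 13, 14, 15}


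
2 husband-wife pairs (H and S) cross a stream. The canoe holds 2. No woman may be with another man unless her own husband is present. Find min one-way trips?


Label couples H and S.
1. WH+WS → (far: WH,WS; near: HH,HS)
2. WH ←   (far: WS; near: HH,HS,WH)
3. HH+HS → (far: HH,HS,WS; near: WH)
4. HH ←   (far: HS,WS; near: HH,WH)  — HH returns, since WH is alone on near bank
5. HH+WH → (far: all four; near: empty)
Every state respects the constraint.
Minimum trips = 5

5


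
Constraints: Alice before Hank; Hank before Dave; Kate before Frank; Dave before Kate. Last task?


Constraints: Alice before Hank; Hank before Dave; Kate before Frank; Dave before Kate
The last task can have nothing scheduled after it, so it must never appear on the left of a 'before'.
Tasks appearing before some other task: Alice, Hank, Kate, Dave.
The only task not in that list is Frank → it is last.

Frank


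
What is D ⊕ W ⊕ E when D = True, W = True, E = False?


D = True, W = True, E = False
Step 1: D ⊕ W = True XOR True = False
Step 2: False ⊕ E = False XOR False = False
XOR is true when an odd number of operands are true.

False


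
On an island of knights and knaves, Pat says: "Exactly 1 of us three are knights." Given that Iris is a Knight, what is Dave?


Pat claims exactly 1 knights among Pat, Iris, Dave.
Given: Iris is a Knight.

Case 1: Pat is a Knight (tells truth)
  Then exactly 1 of the three are knights.
  Counting Pat, Iris: 2 knight(s) so far. Need -1 more → impossible.
Case 2: Pat is a Knave (lies)
  Then the count is NOT 1.
  If Dave = Knave, count = 1 = 1 → claim would be true, contradicts lie.
  If Dave = Knight, count = 2 ≠ 1 → lie confirmed ✓

Dave is a Knight.

Knight


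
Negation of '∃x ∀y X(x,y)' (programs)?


Original: ∃x ∀y X(x,y)
Rule: ¬∀→∃, ¬∃→∀, negate predicate.
Negation: ∀x ∃y ¬X(x,y)

∀x ∃y ¬X(x,y)


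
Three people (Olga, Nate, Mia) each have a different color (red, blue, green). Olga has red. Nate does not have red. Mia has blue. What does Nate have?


From clues:
  Mia → blue
  Olga → red
By elimination, Nate gets the remaining.

green


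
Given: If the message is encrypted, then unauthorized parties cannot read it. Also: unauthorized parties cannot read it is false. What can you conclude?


Modus tollens: P → Q, ¬Q ⊢ ¬P
P: the message is encrypted
Q: unauthorized parties cannot read it
We have P → Q and Q is false.
By modus tollens, P must be false.

It is not the case that the message is encrypted


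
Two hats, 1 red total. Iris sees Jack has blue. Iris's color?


Total red = 1, Jack = blue
Red accounted for: 0
Remaining for Iris: 1
Iris's hat is red.

red


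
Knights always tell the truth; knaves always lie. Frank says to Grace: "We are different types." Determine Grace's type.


Frank says: "We are different types."
Case 1: Frank is a Knight (truth-teller)
  Statement is true → they ARE different → Grace is a Knave
Case 2: Frank is a Knave (liar)
  Statement is false → they are NOT different → Grace is a Knave
In both cases, Grace is a Knave.

Knave


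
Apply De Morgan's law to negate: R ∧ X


De Morgan's law: ¬(P ∧ Q) ≡ ¬P ∨ ¬Q
¬(R ∧ X) = ¬R ∨ ¬X

¬R ∨ ¬X


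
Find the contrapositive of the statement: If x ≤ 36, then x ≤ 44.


Original: If x ≤ 36, then x ≤ 44
Contrapositive: If ¬Q, then ¬P
Negate Q: not (x ≤ 44)
Negate P: not (x ≤ 36)

If not (x ≤ 44), then not (x ≤ 36).


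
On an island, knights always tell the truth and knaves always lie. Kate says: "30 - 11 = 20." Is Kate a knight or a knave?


Statement: "30 - 11 = 20."
Actual: 30 - 11 = 19
Claimed: 20
Statement is FALSE → Kate lies → Knave

Knave


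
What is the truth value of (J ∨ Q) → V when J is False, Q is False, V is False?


J = False, Q = False, V = False
Step 1: J ∨ Q = False OR False = False
Step 2: (False) → V: false only when antecedent=True and V=False.
Result: True

True


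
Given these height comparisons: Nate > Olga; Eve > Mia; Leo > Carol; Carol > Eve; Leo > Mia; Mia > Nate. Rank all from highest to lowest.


Constraints: Nate > Olga; Eve > Mia; Leo > Carol; Carol > Eve; Leo > Mia; Mia > Nate
Method: at each step, the next-highest is the one remaining person who never appears on the smaller side of a constraint between remaining people.
  Step 1: remaining {Leo, Eve, Olga, Nate, Mia, Carol}; on the smaller side: {Eve, Olga, Nate, Mia, Carol} → Leo is next (Leo > Carol; Leo > Mia).
  Step 2: remaining {Eve, Olga, Nate, Mia, Carol}; on the smaller side: {Eve, Olga, Nate, Mia} → Carol is next (Carol > Eve).
  Step 3: remaining {Eve, Olga, Nate, Mia}; on the smaller side: {Olga, Nate, Mia} → Eve is next (Eve > Mia).
  Step 4: remaining {Olga, Nate, Mia}; on the smaller side: {Olga, Nate} → Mia is next (Mia > Nate).
  Step 5: remaining {Olga, Nate}; on the smaller side: {Olga} → Nate is next (Nate > Olga).
  Step 6: only Olga remains → lowest.
Final ranking (highest to lowest):

Leo > Carol > Eve > Mia > Nate > Olga


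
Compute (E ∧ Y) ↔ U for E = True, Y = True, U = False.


E = True, Y = True, U = False
Step 1: E ∧ Y = True AND True = True
Step 2: (True) ↔ U: true when both sides have same truth value.
Result: True ↔ False = False

False


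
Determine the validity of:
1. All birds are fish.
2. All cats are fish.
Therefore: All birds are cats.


Premise 1: All birds are fish.
Premise 2: All cats are fish.
Conclusion: All birds are cats.
Fallacy: undistributed middle. fish is predicate in both.
Counterexample: birds and cats could be disjoint subsets of fish.

Invalid


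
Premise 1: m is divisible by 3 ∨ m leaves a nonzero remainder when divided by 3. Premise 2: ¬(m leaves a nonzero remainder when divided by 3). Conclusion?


Disjunctive syllogism: P ∨ Q, ¬P ⊢ Q
Disjunction: m is divisible by 3 ∨ m leaves a nonzero remainder when divided by 3
We know it is not the case that m leaves a nonzero remainder when divided by 3.
By disjunctive syllogism, the other disjunct must be true.

m is divisible by 3


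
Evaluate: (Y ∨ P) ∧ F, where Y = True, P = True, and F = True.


Y = True, P = True, F = True
Step 1: Y ∨ P = True OR True = True
Step 2: True ∧ F = True AND True = True
OR is true when at least one operand is true; AND requires both.

True


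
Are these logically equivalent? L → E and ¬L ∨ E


Expression 1: L → E
Expression 2: ¬L ∨ E
Truth table (L E | Expr1 Expr2):
  T T |   T     T
  T F |   F     F
  F T |   T     T
  F F |   T     T
All 4 rows agree, so the expressions are logically equivalent.

Yes


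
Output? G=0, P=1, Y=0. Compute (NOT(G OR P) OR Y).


G OR P = 1
NOT(1) = 0
0 OR 0 = 0

0


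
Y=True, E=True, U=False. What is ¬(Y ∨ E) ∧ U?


Y = True, E = True, U = False
Expression: ¬(Y ∨ E) ∧ U
Step 1: Y ∨ E = True OR True = True
Step 2: ¬(Y ∨ E) = NOT True = False
Step 3: (False) ∧ U = False AND False = False

False


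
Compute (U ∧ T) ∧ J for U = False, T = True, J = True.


U = False, T = True, J = True
Step 1: U ∧ T = False AND True = False
Step 2: False ∧ J = False AND True = False
AND is true only when ALL operands are true.

False


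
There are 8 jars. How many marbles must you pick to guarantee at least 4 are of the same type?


Pigeonhole: to guarantee k in one of n categories, need (k-1)×n + 1.
k = 4, n = 8
Minimum = (4-1) × 8 + 1 = 3 × 8 + 1

25


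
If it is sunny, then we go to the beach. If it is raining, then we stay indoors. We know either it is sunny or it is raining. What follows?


Constructive dilemma: (P → Q) ∧ (R → S), P ∨ R ⊢ Q ∨ S
Premise 1: it is sunny → we go to the beach
Premise 2: it is raining → we stay indoors
Premise 3: it is sunny ∨ it is raining
Case 1: Assuming it is sunny, then by Premise 1, we go to the beach.
Case 2: Assuming it is raining, then by Premise 2, we stay indoors.
Since one of it is sunny or it is raining must hold, we get we go to the beach or we stay indoors.

We go to the beach or we stay indoors.


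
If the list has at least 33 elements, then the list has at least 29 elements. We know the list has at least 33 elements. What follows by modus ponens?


Modus ponens: P → Q, P ⊢ Q
P: the list has at least 33 elements
Q: the list has at least 29 elements
We have P → Q and P is true.
By modus ponens, Q must be true.

The list has at least 29 elements


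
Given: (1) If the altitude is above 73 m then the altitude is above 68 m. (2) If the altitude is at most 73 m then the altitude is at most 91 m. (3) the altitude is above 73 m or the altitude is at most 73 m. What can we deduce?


Constructive dilemma: (P → Q) ∧ (R → S), P ∨ R ⊢ Q ∨ S
Premise 1: the altitude is above 73 m → the altitude is above 68 m
Premise 2: the altitude is at most 73 m → the altitude is at most 91 m
Premise 3: the altitude is above 73 m ∨ the altitude is at most 73 m
Case 1: Assuming the altitude is above 73 m, then by Premise 1, the altitude is above 68 m.
Case 2: Assuming the altitude is at most 73 m, then by Premise 2, the altitude is at most 91 m.
Since one of the altitude is above 73 m or the altitude is at most 73 m must hold, we get the altitude is above 68 m or the altitude is at most 91 m.

The altitude is above 68 m or the altitude is at most 91 m.


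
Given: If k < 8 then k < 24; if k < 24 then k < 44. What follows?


Hypothetical syllogism: P → Q, Q → R ⊢ P → R
Premise 1: k < 8 → k < 24
Premise 2: k < 24 → k < 44
Chain the implications: the middle term (k < 24) links the two.
Conclusion: If k < 8, then k < 44.

If k < 8, then k < 44.


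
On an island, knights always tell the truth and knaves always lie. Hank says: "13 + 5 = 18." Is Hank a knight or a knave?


Statement: "13 + 5 = 18."
Actual: 13 + 5 = 18
Claimed: 18
Statement is TRUE → Hank tells the truth → Knight

Knight


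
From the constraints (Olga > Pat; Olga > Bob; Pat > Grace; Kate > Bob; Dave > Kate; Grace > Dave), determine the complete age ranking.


Constraints: Olga > Pat; Olga > Bob; Pat > Grace; Kate > Bob; Dave > Kate; Grace > Dave
Method: at each step, the next-highest is the one remaining person who never appears on the smaller side of a constraint between remaining people.
  Step 1: remaining {Olga, Kate, Dave, Pat, Grace, Bob}; on the smaller side: {Kate, Dave, Pat, Grace, Bob} → Olga is next (Olga > Pat; Olga > Bob).
  Step 2: remaining {Kate, Dave, Pat, Grace, Bob}; on the smaller side: {Kate, Dave, Grace, Bob} → Pat is next (Pat > Grace).
  Step 3: remaining {Kate, Dave, Grace, Bob}; on the smaller side: {Kate, Dave, Bob} → Grace is next (Grace > Dave).
  Step 4: remaining {Kate, Dave, Bob}; on the smaller side: {Kate, Bob} → Dave is next (Dave > Kate).
  Step 5: remaining {Kate, Bob}; on the smaller side: {Bob} → Kate is next (Kate > Bob).
  Step 6: only Bob remains → lowest.
Final ranking (highest to lowest):

Olga > Pat > Grace > Dave > Kate > Bob


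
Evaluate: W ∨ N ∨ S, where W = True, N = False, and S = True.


W = True, N = False, S = True
Step 1: W ∨ N = True OR False = True
Step 2: True ∨ S = True OR True = True
OR is true when at least one operand is true.

True


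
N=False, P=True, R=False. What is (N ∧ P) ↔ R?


N = False, P = True, R = False
Expression: (N ∧ P) ↔ R
Step 1: N ∧ P = False AND True = False
Step 2: (False) ↔ R = (False iff False) = True

True


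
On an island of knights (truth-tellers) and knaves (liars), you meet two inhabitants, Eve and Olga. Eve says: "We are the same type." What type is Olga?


Eve says: "We are the same type."
Case 1: Eve is a Knight (truth-teller)
  Statement is true → they ARE the same → Olga is also a Knight
Case 2: Eve is a Knave (liar)
  Statement is false → they are NOT the same → Olga is a Knight
In both cases, Olga is a Knight.

Knight


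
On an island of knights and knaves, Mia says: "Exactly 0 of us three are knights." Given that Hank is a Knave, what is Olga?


Mia claims exactly 0 knights among Mia, Hank, Olga.
Given: Hank is a Knave.

Case 1: Mia is a Knight (tells truth)
  Then exactly 0 of the three are knights.
  Counting Mia, Hank: 1 knight(s) so far. Need -1 more → impossible.
Case 2: Mia is a Knave (lies)
  Then the count is NOT 0.
  If Olga = Knave, count = 0 = 0 → claim would be true, contradicts lie.
  If Olga = Knight, count = 1 ≠ 0 → lie confirmed ✓

Olga is a Knight.

Knight


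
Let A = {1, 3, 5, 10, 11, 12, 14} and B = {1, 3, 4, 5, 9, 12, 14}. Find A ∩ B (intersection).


A = {1, 3, 5, 10, 11, 12, 14}
B = {1, 3, 4, 5, 9, 12, 14}
Operation: intersection
Elements in both: 1, 3, 5, 12, 14

{1, 3, 5, 12, 14}


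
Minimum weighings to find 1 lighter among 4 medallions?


Each weighing has 3 outcomes (left heavy / balance / right heavy), so k weighings distinguish at most 3^k cases; splitting into three near-equal groups achieves this.
Need 3^k ≥ 4: 3^1 = 3 < 4 ≤ 3^2 = 9
k = ⌈log₃(4)⌉ = 2

2


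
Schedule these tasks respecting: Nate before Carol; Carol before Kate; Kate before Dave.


Constraints: Nate before Carol; Carol before Kate; Kate before Dave
Method: repeatedly schedule the remaining task that has no remaining task required before it.
  Step 1: remaining {Carol, Kate, Nate, Dave}; every task except Nate still has a predecessor pending → schedule Nate.
  Step 2: remaining {Carol, Kate, Dave}; every task except Carol still has a predecessor pending → schedule Carol.
  Step 3: remaining {Kate, Dave}; every task except Kate still has a predecessor pending → schedule Kate.
  Step 4: only Dave remains → schedule Dave.
Resulting order:

Nate → Carol → Kate → Dave


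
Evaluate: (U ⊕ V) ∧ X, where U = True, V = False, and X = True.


U = True, V = False, X = True
Step 1: U ⊕ V = True XOR False = True
Step 2: True ∧ X = True AND True = True
XOR true when exactly one of U,V is true; then AND with X.

True


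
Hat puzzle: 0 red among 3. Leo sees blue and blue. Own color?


Total red = 0, seen red = 0
Own red = 0 - 0 = 0
Leo's hat is blue.

blue


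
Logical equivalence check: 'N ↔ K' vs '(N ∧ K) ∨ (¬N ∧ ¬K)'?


Expression 1: N ↔ K
Expression 2: (N ∧ K) ∨ (¬N ∧ ¬K)
Truth table (N K | Expr1 Expr2):
  T T |   T     T
  T F |   F     F
  F T |   F     F
  F F |   T     T
All 4 rows agree, so the expressions are logically equivalent.

Yes


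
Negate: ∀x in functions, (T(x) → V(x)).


Original: ∀x (T(x) → V(x))
Rule: ¬∀→∃, ¬∃→∀, negate predicate.
Negation: ∃x (T(x) ∧ ¬V(x))

∃x (T(x) ∧ ¬V(x))


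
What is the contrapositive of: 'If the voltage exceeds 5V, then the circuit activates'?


Original: If the voltage exceeds 5V, then the circuit activates
Contrapositive: If ¬Q, then ¬P
Negate Q: not (the circuit activates)
Negate P: not (the voltage exceeds 5V)

If not (the circuit activates), then not (the voltage exceeds 5V).


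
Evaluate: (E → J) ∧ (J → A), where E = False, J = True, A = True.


E = False, J = True, A = True
Step 1: E → J is false only when E=True and J=False. Result: True
Step 2: J → A is false only when J=True and A=False. Result: True
Step 3: True ∧ True = True

True


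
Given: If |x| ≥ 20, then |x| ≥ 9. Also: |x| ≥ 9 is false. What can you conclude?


Modus tollens: P → Q, ¬Q ⊢ ¬P
P: |x| ≥ 20
Q: |x| ≥ 9
We have P → Q and Q is false.
By modus tollens, P must be false.

It is not the case that |x| ≥ 20


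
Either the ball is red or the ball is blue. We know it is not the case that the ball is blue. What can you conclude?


Disjunctive syllogism: P ∨ Q, ¬P ⊢ Q
Disjunction: the ball is red ∨ the ball is blue
We know it is not the case that the ball is blue.
By disjunctive syllogism, the other disjunct must be true.

The ball is red


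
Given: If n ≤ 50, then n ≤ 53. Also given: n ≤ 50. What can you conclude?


Modus ponens: P → Q, P ⊢ Q
P: n ≤ 50
Q: n ≤ 53
We have P → Q and P is true.
By modus ponens, Q must be true.

n ≤ 53


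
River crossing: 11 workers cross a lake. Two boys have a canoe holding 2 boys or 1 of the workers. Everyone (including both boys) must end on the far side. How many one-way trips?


Per crossing of one of the workers: boys→, one←, one of the workers→, one← = 4 trips
11 × 4 = 44, + 1 final boys→ = 45
Minimum trips = 45

45


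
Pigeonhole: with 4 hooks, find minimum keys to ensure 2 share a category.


Pigeonhole: to guarantee k in one of n categories, need (k-1)×n + 1.
k = 2, n = 4
Minimum = (2-1) × 4 + 1 = 1 × 4 + 1

5


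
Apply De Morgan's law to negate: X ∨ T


De Morgan's law: ¬(P ∨ Q) ≡ ¬P ∧ ¬Q
¬(X ∨ T) = ¬X ∧ ¬T

¬X ∧ ¬T


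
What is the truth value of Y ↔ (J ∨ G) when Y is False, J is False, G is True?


Y = False, J = False, G = True
Step 1: J ∨ G = False OR True = True
Step 2: Y ↔ (True): true when both sides have same truth value.
Result: False ↔ True = False

False


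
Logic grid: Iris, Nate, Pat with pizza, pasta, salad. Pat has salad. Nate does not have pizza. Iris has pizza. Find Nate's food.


From clues:
  Pat → salad
  Iris → pizza
By elimination, Nate gets the remaining.

pasta


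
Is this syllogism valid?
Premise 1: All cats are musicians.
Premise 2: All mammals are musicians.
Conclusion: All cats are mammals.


Premise 1: All cats are musicians.
Premise 2: All mammals are musicians.
Conclusion: All cats are mammals.
Fallacy: undistributed middle. musicians is predicate in both.
Counterexample: cats and mammals could be disjoint subsets of musicians.

Invalid


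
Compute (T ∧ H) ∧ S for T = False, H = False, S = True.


T = False, H = False, S = True
Step 1: T ∧ H = False AND False = False
Step 2: False ∧ S = False AND True = False
AND is true only when ALL operands are true.

False


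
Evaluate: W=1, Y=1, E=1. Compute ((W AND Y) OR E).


W AND Y = 1&1 = 1
1 OR 1 = 1

1


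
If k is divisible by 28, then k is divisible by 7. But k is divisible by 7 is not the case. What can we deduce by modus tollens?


Modus tollens: P → Q, ¬Q ⊢ ¬P
P: k is divisible by 28
Q: k is divisible by 7
We have P → Q and Q is false.
By modus tollens, P must be false.

It is not the case that k is divisible by 28


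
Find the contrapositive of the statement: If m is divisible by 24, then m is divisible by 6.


Original: If m is divisible by 24, then m is divisible by 6
Contrapositive: If ¬Q, then ¬P
Negate Q: not (m is divisible by 6)
Negate P: not (m is divisible by 24)

If not (m is divisible by 6), then not (m is divisible by 24).


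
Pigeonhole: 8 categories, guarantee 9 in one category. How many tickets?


Pigeonhole: to guarantee k in one of n categories, need (k-1)×n + 1.
k = 9, n = 8
Minimum = (9-1) × 8 + 1 = 8 × 8 + 1

65


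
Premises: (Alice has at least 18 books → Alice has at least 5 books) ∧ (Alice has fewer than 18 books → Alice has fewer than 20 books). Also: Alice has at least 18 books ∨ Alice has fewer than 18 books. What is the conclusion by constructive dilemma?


Constructive dilemma: (P → Q) ∧ (R → S), P ∨ R ⊢ Q ∨ S
Premise 1: Alice has at least 18 books → Alice has at least 5 books
Premise 2: Alice has fewer than 18 books → Alice has fewer than 20 books
Premise 3: Alice has at least 18 books ∨ Alice has fewer than 18 books
Case 1: Assuming Alice has at least 18 books, then by Premise 1, Alice has at least 5 books.
Case 2: Assuming Alice has fewer than 18 books, then by Premise 2, Alice has fewer than 20 books.
Since one of Alice has at least 18 books or Alice has fewer than 18 books must hold, we get Alice has at least 5 books or Alice has fewer than 20 books.

Alice has at least 5 books or Alice has fewer than 20 books.


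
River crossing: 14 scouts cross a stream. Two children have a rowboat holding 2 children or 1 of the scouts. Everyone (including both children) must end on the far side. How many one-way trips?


Per crossing of one of the scouts: children→, one←, one of the scouts→, one← = 4 trips
14 × 4 = 56, + 1 final children→ = 57
Minimum trips = 57

57


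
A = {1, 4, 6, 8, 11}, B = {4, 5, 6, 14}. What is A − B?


A = {1, 4, 6, 8, 11}
B = {4, 5, 6, 14}
Operation: difference A − B
In A but not B: 1, 8, 11

{1, 8, 11}


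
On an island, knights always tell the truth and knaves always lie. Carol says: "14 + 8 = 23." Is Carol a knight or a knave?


Statement: "14 + 8 = 23."
Actual: 14 + 8 = 22
Claimed: 23
Statement is FALSE → Carol lies → Knave

Knave


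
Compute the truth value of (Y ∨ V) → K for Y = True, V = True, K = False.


Y = True, V = True, K = False
Step 1: Y ∨ V = True OR True = True
Step 2: (True) → K: false only when antecedent=True and K=False.
Result: False

False


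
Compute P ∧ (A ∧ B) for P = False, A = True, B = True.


P = False, A = True, B = True
Step 1: A ∧ B = True AND True = True
Step 2: P ∧ True = False AND True = False
AND is true only when ALL operands are true.

False


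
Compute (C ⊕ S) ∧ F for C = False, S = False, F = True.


C = False, S = False, F = True
Step 1: C ⊕ S = False XOR False = False
Step 2: False ∧ F = False AND True = False
XOR true when exactly one of C,S is true; then AND with F.

False


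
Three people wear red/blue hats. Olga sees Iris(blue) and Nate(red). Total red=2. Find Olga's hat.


Total red = 2, seen red = 1
Own red = 2 - 1 = 1
Olga's hat is red.

red


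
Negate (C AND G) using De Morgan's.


De Morgan's law: ¬(P ∧ Q) ≡ ¬P ∨ ¬Q
¬(C ∧ G) = ¬C ∨ ¬G

¬C ∨ ¬G


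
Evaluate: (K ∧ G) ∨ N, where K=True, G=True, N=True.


K = True, G = True, N = True
Expression: (K ∧ G) ∨ N
Step 1: K ∧ G = True AND True = True
Step 2: (True) ∨ N = True OR True = True

True


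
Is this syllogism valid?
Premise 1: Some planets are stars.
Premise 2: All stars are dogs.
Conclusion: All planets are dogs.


Premise 1: Some planets are stars.
Premise 2: All stars are dogs.
Conclusion: All planets are dogs.
Fallacy: illicit minor. The minor term (planets) is distributed in the conclusion ('All planets ...') but undistributed in its premise ('Some planets are stars' doesn't cover all planets).
Only 'Some planets are dogs' follows, not 'All'.

Invalid


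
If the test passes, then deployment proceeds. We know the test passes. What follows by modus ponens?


Modus ponens: P → Q, P ⊢ Q
P: the test passes
Q: deployment proceeds
We have P → Q and P is true.
By modus ponens, Q must be true.

Deployment proceeds


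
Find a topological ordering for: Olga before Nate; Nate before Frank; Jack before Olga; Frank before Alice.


Constraints: Olga before Nate; Nate before Frank; Jack before Olga; Frank before Alice
Method: repeatedly schedule the remaining task that has no remaining task required before it.
  Step 1: remaining {Nate, Frank, Olga, Jack, Alice}; every task except Jack still has a predecessor pending → schedule Jack.
  Step 2: remaining {Nate, Frank, Olga, Alice}; every task except Olga still has a predecessor pending → schedule Olga.
  Step 3: remaining {Nate, Frank, Alice}; every task except Nate still has a predecessor pending → schedule Nate.
  Step 4: remaining {Frank, Alice}; every task except Frank still has a predecessor pending → schedule Frank.
  Step 5: only Alice remains → schedule Alice.
Resulting order:

Jack → Olga → Nate → Frank → Alice


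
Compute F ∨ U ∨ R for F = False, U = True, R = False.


F = False, U = True, R = False
Step 1: F ∨ U = False OR True = True
Step 2: True ∨ R = True OR False = True
OR is true when at least one operand is true.

True


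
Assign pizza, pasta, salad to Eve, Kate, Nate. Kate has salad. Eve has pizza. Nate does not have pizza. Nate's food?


From clues:
  Eve → pizza
  Kate → salad
By elimination, Nate gets the remaining.

pasta


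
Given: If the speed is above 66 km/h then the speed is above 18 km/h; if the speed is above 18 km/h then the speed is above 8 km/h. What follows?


Hypothetical syllogism: P → Q, Q → R ⊢ P → R
Premise 1: the speed is above 66 km/h → the speed is above 18 km/h
Premise 2: the speed is above 18 km/h → the speed is above 8 km/h
Chain the implications: the middle term (the speed is above 18 km/h) links the two.
Conclusion: If the speed is above 66 km/h, then the speed is above 8 km/h.

If the speed is above 66 km/h, then the speed is above 8 km/h.


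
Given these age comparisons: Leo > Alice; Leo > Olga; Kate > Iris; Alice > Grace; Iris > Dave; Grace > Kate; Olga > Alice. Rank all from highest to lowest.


Constraints: Leo > Alice; Leo > Olga; Kate > Iris; Alice > Grace; Iris > Dave; Grace > Kate; Olga > Alice
Method: at each step, the next-highest is the one remaining person who never appears on the smaller side of a constraint between remaining people.
  Step 1: remaining {Olga, Grace, Leo, Alice, Dave, Kate, Iris}; on the smaller side: {Olga, Grace, Alice, Dave, Kate, Iris} → Leo is next (Leo > Alice; Leo > Olga).
  Step 2: remaining {Olga, Grace, Alice, Dave, Kate, Iris}; on the smaller side: {Grace, Alice, Dave, Kate, Iris} → Olga is next (Olga > Alice).
  Step 3: remaining {Grace, Alice, Dave, Kate, Iris}; on the smaller side: {Grace, Dave, Kate, Iris} → Alice is next (Alice > Grace).
  Step 4: remaining {Grace, Dave, Kate, Iris}; on the smaller side: {Dave, Kate, Iris} → Grace is next (Grace > Kate).
  Step 5: remaining {Dave, Kate, Iris}; on the smaller side: {Dave, Iris} → Kate is next (Kate > Iris).
  Step 6: remaining {Dave, Iris}; on the smaller side: {Dave} → Iris is next (Iris > Dave).
  Step 7: only Dave remains → lowest.
Final ranking (highest to lowest):

Leo > Olga > Alice > Grace > Kate > Iris > Dave
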